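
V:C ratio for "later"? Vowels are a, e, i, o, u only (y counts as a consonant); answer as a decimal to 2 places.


Word: "later"
Vowels (a,e,i,o,u): 2
Consonants: 3
Ratio = 2/3
= 0.67


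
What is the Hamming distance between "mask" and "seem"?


Comparing character by character (same length = 4):
  Pos 0: 'm' vs 's' !=
  Pos 1: 'a' vs 'e' !=
  Pos 2: 's' vs 'e' !=
  Pos 3: 'k' vs 'm' !=
Hamming distance = 4


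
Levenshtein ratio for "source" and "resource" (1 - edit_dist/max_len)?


Word 1: "source" (length 6)
Word 2: "resource" (length 8)
One optimal edit sequence:
  1. insert 'r'  (+1)
  2. insert 'e'  (+1)
  3. keep 's'
  4. keep 'o'
  5. keep 'u'
  6. keep 'r'
  7. keep 'c'
  8. keep 'e'
Edit distance = 2
Max length = max(6, 8) = 8
Similarity = 1 - 2/8
= 0.7500


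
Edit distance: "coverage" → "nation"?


Word 1: "coverage" (length 8)
Word 2: "nation" (length 6)
One optimal edit sequence (insert/delete/substitute each cost 1):
  1. delete 'c'  (+1)
  2. delete 'o'  (+1)
  3. substitute 'v' -> 'n'  (+1)
  4. substitute 'e' -> 'a'  (+1)
  5. substitute 'r' -> 't'  (+1)
  6. substitute 'a' -> 'i'  (+1)
  7. substitute 'g' -> 'o'  (+1)
  8. substitute 'e' -> 'n'  (+1)
Total edit operations: 8
Edit distance = 8


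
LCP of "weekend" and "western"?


Word 1: "weekend"
Word 2: "western"
Comparing from start:
  Pos 0: 'w' == 'w'
  Pos 1: 'e' == 'e'
  Pos 2: 'e' != 's' (stop)
LCP = "we" (length 2)


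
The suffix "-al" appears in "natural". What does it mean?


Suffix: -al
Example: natural = nature + -al, with a spelling change
Meaning = relating to


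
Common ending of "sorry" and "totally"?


Word 1: "sorry"
Word 2: "totally"
Comparing from end:
  Pos -1: 'y' == 'y'
  Pos -2: 'r' != 'l' (stop)
LCS = "y" (length 1)


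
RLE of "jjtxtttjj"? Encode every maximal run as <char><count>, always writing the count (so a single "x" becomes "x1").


String: "jjtxtttjj"
Scanning for consecutive runs:
  'j' x 2
  't' x 1
  'x' x 1
  't' x 3
  'j' x 2
RLE = "j2t1x1t3j2"


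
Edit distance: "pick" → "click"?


Word 1: "pick" (length 4)
Word 2: "click" (length 5)
One optimal edit sequence (insert/delete/substitute each cost 1):
  1. insert 'c'  (+1)
  2. substitute 'p' -> 'l'  (+1)
  3. keep 'i'
  4. keep 'c'
  5. keep 'k'
Total edit operations: 2
Edit distance = 2


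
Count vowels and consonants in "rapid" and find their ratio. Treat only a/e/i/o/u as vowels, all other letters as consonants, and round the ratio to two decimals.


Word: "rapid"
Vowels (a,e,i,o,u): 2
Consonants: 3
Ratio = 2/3
= 0.67


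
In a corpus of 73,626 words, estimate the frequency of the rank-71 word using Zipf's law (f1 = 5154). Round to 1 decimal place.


Zipf's law: f(r) = f(1) / r
f(1) = 5154
f(71) = 5154 / 71
= 72.6 occurrences


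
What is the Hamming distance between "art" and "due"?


Comparing character by character (same length = 3):
  Pos 0: 'a' vs 'd' !=
  Pos 1: 'r' vs 'u' !=
  Pos 2: 't' vs 'e' !=
Hamming distance = 3


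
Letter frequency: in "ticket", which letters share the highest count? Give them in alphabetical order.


Word: "ticket"
Letter counts:
  'c': 1
  'e': 1
  'i': 1
  'k': 1
  't': 2
Maximum count = 2
Most frequent = 't' (2 times each)


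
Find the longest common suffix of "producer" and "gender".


Word 1: "producer"
Word 2: "gender"
Comparing from end:
  Pos -1: 'r' == 'r'
  Pos -2: 'e' == 'e'
  Pos -3: 'c' != 'd' (stop)
LCS = "er" (length 2)


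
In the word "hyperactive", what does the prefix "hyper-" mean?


Prefix: hyper-
Example: hyperactive = hyper- + active
Meaning = over / excessive


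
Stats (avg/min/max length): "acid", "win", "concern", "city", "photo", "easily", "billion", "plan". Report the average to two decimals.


Lengths: "acid"=4, "win"=3, "concern"=7, "city"=4, "photo"=5, "easily"=6, "billion"=7, "plan"=4
Sum = 40, Count = 8
Average = 40/8 = 5.00
= avg=5.00, min=3, max=7


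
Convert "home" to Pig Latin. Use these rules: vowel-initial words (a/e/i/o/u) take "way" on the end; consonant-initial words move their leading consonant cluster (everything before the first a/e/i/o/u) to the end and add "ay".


Word: "home"
Starts with consonant(s) → move to end, add 'ay'
Consonant cluster: "h"
Pig Latin = "omehay"


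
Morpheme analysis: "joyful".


Word: "joyful"
Morphemes: joy / -ful
Each morpheme carries meaning
= 2 morphemes


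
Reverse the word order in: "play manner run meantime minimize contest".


Original: "play manner run meantime minimize contest"
Words (1..n): play | manner | run | meantime | minimize | contest
Reversed (n..1): contest | minimize | meantime | run | manner | play
Result = "contest minimize meantime run manner play"


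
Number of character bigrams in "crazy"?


Word: "crazy" (length 5)
Number of 2-grams = length - 2 + 1 = 5 - 2 + 1
= 4


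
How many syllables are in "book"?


Word: "book"
Syllable breakdown: book
Counting: 1 part
= 1 syllable


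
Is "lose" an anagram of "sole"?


Word 1: "sole" → sorted: elos
Word 2: "lose" → sorted: elos
Same letters? elos == elos
Anagram = Yes


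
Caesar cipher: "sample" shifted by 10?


Word: "sample"
Shift: 10
Each letter → (letter + shift) mod 26:
  's' (18) + 10 = 2 → 'c'
  'a' (0) + 10 = 10 → 'k'
  'm' (12) + 10 = 22 → 'w'
  'p' (15) + 10 = 25 → 'z'
  'l' (11) + 10 = 21 → 'v'
  'e' (4) + 10 = 14 → 'o'
Result = "ckwzvo"


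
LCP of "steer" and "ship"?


Word 1: "steer"
Word 2: "ship"
Comparing from start:
  Pos 0: 's' == 's'
  Pos 1: 't' != 'h' (stop)
LCP = "s" (length 1)


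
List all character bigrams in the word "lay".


Word: "lay" (length 3)
Number of bigrams = 3 - 2 + 1 = 2
  Position 0: "la"
  Position 1: "ay"
Bigrams = "la", "ay"


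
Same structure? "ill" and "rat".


Pattern of "ill": [0, 1, 1]
Pattern of "rat": [0, 1, 2]
Patterns do not match
Same pattern = No


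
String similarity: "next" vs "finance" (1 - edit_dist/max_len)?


Word 1: "next" (length 4)
Word 2: "finance" (length 7)
One optimal edit sequence:
  1. insert 'f'  (+1)
  2. insert 'i'  (+1)
  3. keep 'n'
  4. insert 'a'  (+1)
  5. substitute 'e' -> 'n'  (+1)
  6. substitute 'x' -> 'c'  (+1)
  7. substitute 't' -> 'e'  (+1)
Edit distance = 6
Max length = max(4, 7) = 7
Similarity = 1 - 6/7
= 0.1429


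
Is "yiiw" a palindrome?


Word: "yiiw"
Reversed: "wiiy"
Forward == Backward? yiiw != wiiy
Palindrome = No


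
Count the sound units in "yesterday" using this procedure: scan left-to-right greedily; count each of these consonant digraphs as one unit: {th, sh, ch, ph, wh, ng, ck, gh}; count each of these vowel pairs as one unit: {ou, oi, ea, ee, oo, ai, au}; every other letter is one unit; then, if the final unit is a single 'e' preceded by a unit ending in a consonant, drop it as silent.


Word: "yesterday" (9 letters)
Left-to-right scan:
  1. 'y' (letter)
  2. 'e' (letter)
  3. 's' (letter)
  4. 't' (letter)
  5. 'e' (letter)
  6. 'r' (letter)
  7. 'd' (letter)
  8. 'a' (letter)
  9. 'y' (letter)
Units from scan: 9
Sound units = 9 units


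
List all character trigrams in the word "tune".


Word: "tune" (length 4)
Number of trigrams = 4 - 3 + 1 = 2
  Position 0: "tun"
  Position 1: "une"
Trigrams = "tun", "une"


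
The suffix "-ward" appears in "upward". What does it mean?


Suffix: -ward
As in: upward -> up + -ward
Meaning = in the direction of


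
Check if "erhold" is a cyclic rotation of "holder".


Word: "holder", Candidate: "erhold"
Method: check if candidate is substring of word+word
"holderholder" contains "erhold"? Yes
Is rotation = Yes


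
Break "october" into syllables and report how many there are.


Word: "october"
Syllable breakdown: oc | to | ber
Counting: 3 parts
= 3 syllables


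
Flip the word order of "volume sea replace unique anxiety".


Original: "volume sea replace unique anxiety"
Words (1..n): volume | sea | replace | unique | anxiety
Reversed (n..1): anxiety | unique | replace | sea | volume
Result = "anxiety unique replace sea volume"


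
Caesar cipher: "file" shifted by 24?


Word: "file"
Shift: 24
Each letter → (letter + shift) mod 26:
  'f' (5) + 24 = 3 → 'd'
  'i' (8) + 24 = 6 → 'g'
  'l' (11) + 24 = 9 → 'j'
  'e' (4) + 24 = 2 → 'c'
Result = "dgjc"


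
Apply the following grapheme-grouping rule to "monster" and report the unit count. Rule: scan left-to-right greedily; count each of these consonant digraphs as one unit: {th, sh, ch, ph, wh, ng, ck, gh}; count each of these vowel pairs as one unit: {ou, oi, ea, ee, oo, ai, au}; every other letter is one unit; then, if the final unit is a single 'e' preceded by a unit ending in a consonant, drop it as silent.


Word: "monster" (7 letters)
Left-to-right scan:
  1. 'm' (letter)
  2. 'o' (letter)
  3. 'n' (letter)
  4. 's' (letter)
  5. 't' (letter)
  6. 'e' (letter)
  7. 'r' (letter)
Units from scan: 7
Sound units = 7 units


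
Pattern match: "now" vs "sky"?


Pattern of "now": [0, 1, 2]
Pattern of "sky": [0, 1, 2]
Patterns match
Same pattern = Yes


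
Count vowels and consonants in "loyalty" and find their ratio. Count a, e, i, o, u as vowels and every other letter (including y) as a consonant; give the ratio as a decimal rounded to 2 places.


Word: "loyalty"
Vowels (a,e,i,o,u): 2
Consonants: 5
Ratio = 2/5
= 0.40


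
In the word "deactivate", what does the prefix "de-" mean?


Prefix: de-
Example: deactivate (de- + activate)
Meaning = remove / reverse


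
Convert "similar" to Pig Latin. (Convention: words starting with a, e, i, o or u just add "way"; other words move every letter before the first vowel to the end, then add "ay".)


Word: "similar"
Starts with consonant(s) → move to end, add 'ay'
Consonant cluster: "s"
Pig Latin = "imilarsay"


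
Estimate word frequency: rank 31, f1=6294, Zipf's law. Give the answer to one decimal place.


Zipf's law: f(r) = f(1) / r
f(1) = 6294
f(31) = 6294 / 31
= 203.0 occurrences


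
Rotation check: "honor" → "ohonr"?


Word: "honor", Candidate: "ohonr"
Method: check if candidate is substring of word+word
"honorhonor" contains "ohonr"? No
Is rotation = No


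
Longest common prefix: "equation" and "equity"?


Word 1: "equation"
Word 2: "equity"
Comparing from start:
  Pos 0: 'e' == 'e'
  Pos 1: 'q' == 'q'
  Pos 2: 'u' == 'u'
  Pos 3: 'a' != 'i' (stop)
LCP = "equ" (length 3)


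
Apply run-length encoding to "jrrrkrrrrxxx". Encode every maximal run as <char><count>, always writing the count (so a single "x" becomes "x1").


String: "jrrrkrrrrxxx"
Scanning for consecutive runs:
  'j' x 1
  'r' x 3
  'k' x 1
  'r' x 4
  'x' x 3
RLE = "j1r3k1r4x3"


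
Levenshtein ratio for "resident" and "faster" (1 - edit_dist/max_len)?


Word 1: "resident" (length 8)
Word 2: "faster" (length 6)
One optimal edit sequence:
  1. substitute 'r' -> 'f'  (+1)
  2. substitute 'e' -> 'a'  (+1)
  3. keep 's'
  4. delete 'i'  (+1)
  5. substitute 'd' -> 't'  (+1)
  6. keep 'e'
  7. delete 'n'  (+1)
  8. substitute 't' -> 'r'  (+1)
Edit distance = 6
Max length = max(8, 6) = 8
Similarity = 1 - 6/8
= 0.2500


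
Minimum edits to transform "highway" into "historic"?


Word 1: "highway" (length 7)
Word 2: "historic" (length 8)
One optimal edit sequence (insert/delete/substitute each cost 1):
  1. keep 'h'
  2. keep 'i'
  3. insert 's'  (+1)
  4. substitute 'g' -> 't'  (+1)
  5. substitute 'h' -> 'o'  (+1)
  6. substitute 'w' -> 'r'  (+1)
  7. substitute 'a' -> 'i'  (+1)
  8. substitute 'y' -> 'c'  (+1)
Total edit operations: 6
Edit distance = 6


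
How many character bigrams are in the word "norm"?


Word: "norm" (length 4)
Number of 2-grams = length - 2 + 1 = 4 - 2 + 1
= 3


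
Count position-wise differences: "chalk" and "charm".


Comparing character by character (same length = 5):
  Pos 0: 'c' vs 'c' =
  Pos 1: 'h' vs 'h' =
  Pos 2: 'a' vs 'a' =
  Pos 3: 'l' vs 'r' !=
  Pos 4: 'k' vs 'm' !=
Hamming distance = 2


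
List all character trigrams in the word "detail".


Word: "detail" (length 6)
Number of trigrams = 6 - 3 + 1 = 4
  Position 0: "det"
  Position 1: "eta"
  Position 2: "tai"
  Position 3: "ail"
Trigrams = "det", "eta", "tai", "ail"


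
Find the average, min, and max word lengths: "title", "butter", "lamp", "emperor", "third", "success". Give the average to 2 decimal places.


Lengths: "title"=5, "butter"=6, "lamp"=4, "emperor"=7, "third"=5, "success"=7
Sum = 34, Count = 6
Average = 34/6 = 5.67
= avg=5.67, min=4, max=7


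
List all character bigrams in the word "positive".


Word: "positive" (length 8)
Number of bigrams = 8 - 2 + 1 = 7
  Position 0: "po"
  Position 1: "os"
  Position 2: "si"
  Position 3: "it"
  Position 4: "ti"
  Position 5: "iv"
  Position 6: "ve"
Bigrams = "po", "os", "si", "it", "ti", "iv", "ve"


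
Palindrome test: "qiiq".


Word: "qiiq"
Reversed: "qiiq"
Forward == Backward? qiiq == qiiq
Palindrome = Yes


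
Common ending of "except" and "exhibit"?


Word 1: "except"
Word 2: "exhibit"
Comparing from end:
  Pos -1: 't' == 't'
  Pos -2: 'p' != 'i' (stop)
LCS = "t" (length 1)


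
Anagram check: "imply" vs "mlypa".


Word 1: "imply" → sorted: ilmpy
Word 2: "mlypa" → sorted: almpy
Same letters? ilmpy != almpy
Anagram = No


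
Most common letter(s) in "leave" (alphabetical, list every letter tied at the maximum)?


Word: "leave"
Letter counts:
  'a': 1
  'e': 2
  'l': 1
  'v': 1
Maximum count = 2
Most frequent = 'e' (2 times each)


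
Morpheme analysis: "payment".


Word: "payment"
Morphemes: pay | -ment
Each morpheme carries meaning
= 2 morphemes


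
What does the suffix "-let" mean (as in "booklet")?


Suffix: -let
As in: booklet -> book + -let
Meaning = small


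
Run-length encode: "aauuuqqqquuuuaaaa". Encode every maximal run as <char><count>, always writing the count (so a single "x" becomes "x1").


String: "aauuuqqqquuuuaaaa"
Scanning for consecutive runs:
  'a' x 2
  'u' x 3
  'q' x 4
  'u' x 4
  'a' x 4
RLE = "a2u3q4u4a4"


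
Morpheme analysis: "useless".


Word: "useless"
Morphemes: use / -less
Each morpheme carries meaning
= 2 morphemes


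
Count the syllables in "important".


Word: "important"
Syllable breakdown: im-por-tant
Counting: 3 parts
= 3 syllables


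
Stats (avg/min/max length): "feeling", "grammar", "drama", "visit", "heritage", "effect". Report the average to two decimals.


Lengths: "feeling"=7, "grammar"=7, "drama"=5, "visit"=5, "heritage"=8, "effect"=6
Sum = 38, Count = 6
Average = 38/6 = 6.33
= avg=6.33, min=5, max=8


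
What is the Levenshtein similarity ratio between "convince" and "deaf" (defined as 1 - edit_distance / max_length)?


Word 1: "convince" (length 8)
Word 2: "deaf" (length 4)
One optimal edit sequence:
  1. delete 'c'  (+1)
  2. delete 'o'  (+1)
  3. delete 'n'  (+1)
  4. delete 'v'  (+1)
  5. substitute 'i' -> 'd'  (+1)
  6. substitute 'n' -> 'e'  (+1)
  7. substitute 'c' -> 'a'  (+1)
  8. substitute 'e' -> 'f'  (+1)
Edit distance = 8
Max length = max(8, 4) = 8
Similarity = 1 - 8/8
= 0.0000


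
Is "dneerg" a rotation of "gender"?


Word: "gender", Candidate: "dneerg"
Method: check if candidate is substring of word+word
"gendergender" contains "dneerg"? No
Is rotation = No


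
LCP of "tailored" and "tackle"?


Word 1: "tailored"
Word 2: "tackle"
Comparing from start:
  Pos 0: 't' == 't'
  Pos 1: 'a' == 'a'
  Pos 2: 'i' != 'c' (stop)
LCP = "ta" (length 2)


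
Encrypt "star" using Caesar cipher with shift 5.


Word: "star"
Shift: 5
Each letter → (letter + shift) mod 26:
  's' (18) + 5 = 23 → 'x'
  't' (19) + 5 = 24 → 'y'
  'a' (0) + 5 = 5 → 'f'
  'r' (17) + 5 = 22 → 'w'
Result = "xyfw"


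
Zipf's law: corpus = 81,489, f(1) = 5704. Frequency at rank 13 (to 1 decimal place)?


Zipf's law: f(r) = f(1) / r
f(1) = 5704
f(13) = 5704 / 13
= 438.8 occurrences


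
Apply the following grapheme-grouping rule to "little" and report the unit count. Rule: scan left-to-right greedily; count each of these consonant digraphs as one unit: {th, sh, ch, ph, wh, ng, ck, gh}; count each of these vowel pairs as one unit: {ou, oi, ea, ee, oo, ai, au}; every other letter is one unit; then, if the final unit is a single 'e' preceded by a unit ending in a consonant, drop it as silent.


Word: "little" (6 letters)
Left-to-right scan:
  (1) 'l' (letter)
  (2) 'i' (letter)
  (3) 't' (letter)
  (4) 't' (letter)
  (5) 'l' (letter)
  (6) 'e' (letter)
Units from scan: 6
Final unit is 'e' after a consonant -> drop as silent (-1)
Sound units = 5 units


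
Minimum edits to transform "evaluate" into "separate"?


Word 1: "evaluate" (length 8)
Word 2: "separate" (length 8)
One optimal edit sequence (insert/delete/substitute each cost 1):
  1. insert 's'  (+1)
  2. keep 'e'
  3. substitute 'v' -> 'p'  (+1)
  4. keep 'a'
  5. delete 'l'  (+1)
  6. substitute 'u' -> 'r'  (+1)
  7. keep 'a'
  8. keep 't'
  9. keep 'e'
Total edit operations: 4
Edit distance = 4


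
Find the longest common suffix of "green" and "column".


Word 1: "green"
Word 2: "column"
Comparing from end:
  Pos -1: 'n' == 'n'
  Pos -2: 'e' != 'm' (stop)
LCS = "n" (length 1)


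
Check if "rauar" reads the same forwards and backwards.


Word: "rauar"
Reversed: "rauar"
Forward == Backward? rauar == rauar
Palindrome = Yes


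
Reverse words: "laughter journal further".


Original: "laughter journal further"
Words (1..n): laughter | journal | further
Reversed (n..1): further | journal | laughter
Result = "further journal laughter"


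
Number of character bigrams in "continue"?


Word: "continue" (length 8)
Number of 2-grams = length - 2 + 1 = 8 - 2 + 1
= 7


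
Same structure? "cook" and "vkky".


Pattern of "cook": [0, 1, 1, 2]
Pattern of "vkky": [0, 1, 1, 2]
Patterns match
Same pattern = Yes


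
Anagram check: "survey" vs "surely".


Word 1: "survey" → sorted: ersuvy
Word 2: "surely" → sorted: elrsuy
Same letters? ersuvy != elrsuy
Anagram = No


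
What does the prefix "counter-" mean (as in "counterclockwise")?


Prefix: counter-
Example: counterclockwise (counter- + clockwise)
Meaning = against / opposite


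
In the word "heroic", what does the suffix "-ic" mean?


Suffix: -ic
Example: heroic (hero + -ic)
Meaning = relating to


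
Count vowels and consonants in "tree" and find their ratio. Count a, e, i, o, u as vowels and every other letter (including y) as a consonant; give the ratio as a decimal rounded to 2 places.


Word: "tree"
Vowels (a,e,i,o,u): 2
Consonants: 2
Ratio = 2/2
= 1.00


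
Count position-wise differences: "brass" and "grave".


Comparing character by character (same length = 5):
  Pos 0: 'b' vs 'g' !=
  Pos 1: 'r' vs 'r' =
  Pos 2: 'a' vs 'a' =
  Pos 3: 's' vs 'v' !=
  Pos 4: 's' vs 'e' !=
Hamming distance = 3


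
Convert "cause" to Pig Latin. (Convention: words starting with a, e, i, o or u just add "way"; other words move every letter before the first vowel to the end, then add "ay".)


Word: "cause"
Starts with consonant(s) → move to end, add 'ay'
Consonant cluster: "c"
Pig Latin = "ausecay"


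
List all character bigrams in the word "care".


Word: "care" (length 4)
Number of bigrams = 4 - 2 + 1 = 3
  Position 0: "ca"
  Position 1: "ar"
  Position 2: "re"
Bigrams = "ca", "ar", "re"


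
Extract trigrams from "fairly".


Word: "fairly" (length 6)
Number of trigrams = 6 - 3 + 1 = 4
  Position 0: "fai"
  Position 1: "air"
  Position 2: "irl"
  Position 3: "rly"
Trigrams = "fai", "air", "irl", "rly"


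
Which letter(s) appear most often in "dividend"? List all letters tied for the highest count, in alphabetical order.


Word: "dividend"
Letter counts:
  'd': 3
  'e': 1
  'i': 2
  'n': 1
  'v': 1
Maximum count = 3
Most frequent = 'd' (3 times each)


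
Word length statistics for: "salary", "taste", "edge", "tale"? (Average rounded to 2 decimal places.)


Lengths: "salary"=6, "taste"=5, "edge"=4, "tale"=4
Sum = 19, Count = 4
Average = 19/4 = 4.75
= avg=4.75, min=4, max=6


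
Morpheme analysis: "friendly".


Word: "friendly"
Morphemes: friend / -ly
Each morpheme carries meaning
= 2 morphemes


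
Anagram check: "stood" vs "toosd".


Word 1: "stood" → sorted: doost
Word 2: "toosd" → sorted: doost
Same letters? doost == doost
Anagram = Yes


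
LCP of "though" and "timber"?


Word 1: "though"
Word 2: "timber"
Comparing from start:
  Pos 0: 't' == 't'
  Pos 1: 'h' != 'i' (stop)
LCP = "t" (length 1)


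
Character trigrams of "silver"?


Word: "silver" (length 6)
Number of trigrams = 6 - 3 + 1 = 4
  Position 0: "sil"
  Position 1: "ilv"
  Position 2: "lve"
  Position 3: "ver"
Trigrams = "sil", "ilv", "lve", "ver"


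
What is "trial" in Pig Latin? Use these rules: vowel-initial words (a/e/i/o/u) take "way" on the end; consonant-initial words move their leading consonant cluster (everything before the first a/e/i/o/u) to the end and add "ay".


Word: "trial"
Starts with consonant(s) → move to end, add 'ay'
Consonant cluster: "tr"
Pig Latin = "ialtray"


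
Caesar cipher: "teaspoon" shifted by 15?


Word: "teaspoon"
Shift: 15
Each letter → (letter + shift) mod 26:
  't' (19) + 15 = 8 → 'i'
  'e' (4) + 15 = 19 → 't'
  'a' (0) + 15 = 15 → 'p'
  's' (18) + 15 = 7 → 'h'
  'p' (15) + 15 = 4 → 'e'
  'o' (14) + 15 = 3 → 'd'
  'o' (14) + 15 = 3 → 'd'
  'n' (13) + 15 = 2 → 'c'
Result = "itpheddc"


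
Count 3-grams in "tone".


Word: "tone" (length 4)
Number of 3-grams = length - 3 + 1 = 4 - 3 + 1
= 2


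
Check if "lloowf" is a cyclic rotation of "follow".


Word: "follow", Candidate: "lloowf"
Method: check if candidate is substring of word+word
"followfollow" contains "lloowf"? No
Is rotation = No


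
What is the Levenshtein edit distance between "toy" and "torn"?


Word 1: "toy" (length 3)
Word 2: "torn" (length 4)
One optimal edit sequence (insert/delete/substitute each cost 1):
  1. keep 't'
  2. keep 'o'
  3. insert 'r'  (+1)
  4. substitute 'y' -> 'n'  (+1)
Total edit operations: 2
Edit distance = 2


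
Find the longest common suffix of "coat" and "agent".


Word 1: "coat"
Word 2: "agent"
Comparing from end:
  Pos -1: 't' == 't'
  Pos -2: 'a' != 'n' (stop)
LCS = "t" (length 1)


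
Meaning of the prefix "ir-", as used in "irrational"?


Prefix: ir-
Example: irrational = ir- + rational
Meaning = not


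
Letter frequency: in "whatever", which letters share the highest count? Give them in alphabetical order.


Word: "whatever"
Letter counts:
  'a': 1
  'e': 2
  'h': 1
  'r': 1
  't': 1
  'v': 1
  'w': 1
Maximum count = 2
Most frequent = 'e' (2 times each)


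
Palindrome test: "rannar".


Word: "rannar"
Reversed: "rannar"
Forward == Backward? rannar == rannar
Palindrome = Yes


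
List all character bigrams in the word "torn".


Word: "torn" (length 4)
Number of bigrams = 4 - 2 + 1 = 3
  Position 0: "to"
  Position 1: "or"
  Position 2: "rn"
Bigrams = "to", "or", "rn"


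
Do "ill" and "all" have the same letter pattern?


Pattern of "ill": [0, 1, 1]
Pattern of "all": [0, 1, 1]
Patterns match
Same pattern = Yes


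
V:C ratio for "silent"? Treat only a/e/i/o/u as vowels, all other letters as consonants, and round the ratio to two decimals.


Word: "silent"
Vowels (a,e,i,o,u): 2
Consonants: 4
Ratio = 2/4
= 0.50


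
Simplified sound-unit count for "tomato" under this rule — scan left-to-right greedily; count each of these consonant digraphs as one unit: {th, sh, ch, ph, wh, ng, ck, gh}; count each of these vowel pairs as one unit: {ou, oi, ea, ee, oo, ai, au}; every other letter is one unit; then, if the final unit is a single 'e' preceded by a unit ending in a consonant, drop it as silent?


Word: "tomato" (6 letters)
Left-to-right scan:
  (1) 't' (letter)
  (2) 'o' (letter)
  (3) 'm' (letter)
  (4) 'a' (letter)
  (5) 't' (letter)
  (6) 'o' (letter)
Units from scan: 6
Sound units = 6 units


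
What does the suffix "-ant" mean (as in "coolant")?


Suffix: -ant
As in: coolant -> cool + -ant
Meaning = one who / that which


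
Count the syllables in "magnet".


Word: "magnet"
Syllable breakdown: mag | net
Counting: 2 parts
= 2 syllables


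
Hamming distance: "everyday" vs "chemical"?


Comparing character by character (same length = 8):
  Pos 0: 'e' vs 'c' !=
  Pos 1: 'v' vs 'h' !=
  Pos 2: 'e' vs 'e' =
  Pos 3: 'r' vs 'm' !=
  Pos 4: 'y' vs 'i' !=
  Pos 5: 'd' vs 'c' !=
  Pos 6: 'a' vs 'a' =
  Pos 7: 'y' vs 'l' !=
Hamming distance = 6


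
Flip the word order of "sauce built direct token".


Original: "sauce built direct token"
Words (1..n): sauce | built | direct | token
Reversed (n..1): token | direct | built | sauce
Result = "token direct built sauce"


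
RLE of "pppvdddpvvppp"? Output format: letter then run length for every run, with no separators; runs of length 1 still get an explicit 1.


String: "pppvdddpvvppp"
Scanning for consecutive runs:
  'p' x 3
  'v' x 1
  'd' x 3
  'p' x 1
  'v' x 2
  'p' x 3
RLE = "p3v1d3p1v2p3"


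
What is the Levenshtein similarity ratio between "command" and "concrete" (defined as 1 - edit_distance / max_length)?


Word 1: "command" (length 7)
Word 2: "concrete" (length 8)
One optimal edit sequence:
  1. keep 'c'
  2. keep 'o'
  3. insert 'n'  (+1)
  4. substitute 'm' -> 'c'  (+1)
  5. substitute 'm' -> 'r'  (+1)
  6. substitute 'a' -> 'e'  (+1)
  7. substitute 'n' -> 't'  (+1)
  8. substitute 'd' -> 'e'  (+1)
Edit distance = 6
Max length = max(7, 8) = 8
Similarity = 1 - 6/8
= 0.2500


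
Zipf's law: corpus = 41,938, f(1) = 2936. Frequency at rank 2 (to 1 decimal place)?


Zipf's law: f(r) = f(1) / r
f(1) = 2936
f(2) = 2936 / 2
= 1468.0 occurrences


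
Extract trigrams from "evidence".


Word: "evidence" (length 8)
Number of trigrams = 8 - 3 + 1 = 6
  Position 0: "evi"
  Position 1: "vid"
  Position 2: "ide"
  Position 3: "den"
  Position 4: "enc"
  Position 5: "nce"
Trigrams = "evi", "vid", "ide", "den", "enc", "nce"


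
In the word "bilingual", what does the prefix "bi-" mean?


Prefix: bi-
As in: bilingual -> bi- + lingual
Meaning = two


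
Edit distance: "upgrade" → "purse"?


Word 1: "upgrade" (length 7)
Word 2: "purse" (length 5)
One optimal edit sequence (insert/delete/substitute each cost 1):
  1. delete 'u'  (+1)
  2. keep 'p'
  3. substitute 'g' -> 'u'  (+1)
  4. keep 'r'
  5. delete 'a'  (+1)
  6. substitute 'd' -> 's'  (+1)
  7. keep 'e'
Total edit operations: 4
Edit distance = 4


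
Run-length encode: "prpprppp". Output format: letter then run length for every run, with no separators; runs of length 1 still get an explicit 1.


String: "prpprppp"
Scanning for consecutive runs:
  'p' x 1
  'r' x 1
  'p' x 2
  'r' x 1
  'p' x 3
RLE = "p1r1p2r1p3"


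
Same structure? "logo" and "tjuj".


Pattern of "logo": [0, 1, 2, 1]
Pattern of "tjuj": [0, 1, 2, 1]
Patterns match
Same pattern = Yes


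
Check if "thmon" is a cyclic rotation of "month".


Word: "month", Candidate: "thmon"
Method: check if candidate is substring of word+word
"monthmonth" contains "thmon"? Yes
Is rotation = Yes


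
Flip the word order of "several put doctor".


Original: "several put doctor"
Words (1..n): several | put | doctor
Reversed (n..1): doctor | put | several
Result = "doctor put several"


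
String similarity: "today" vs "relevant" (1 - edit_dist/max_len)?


Word 1: "today" (length 5)
Word 2: "relevant" (length 8)
One optimal edit sequence:
  1. insert 'r'  (+1)
  2. insert 'e'  (+1)
  3. substitute 't' -> 'l'  (+1)
  4. substitute 'o' -> 'e'  (+1)
  5. substitute 'd' -> 'v'  (+1)
  6. keep 'a'
  7. insert 'n'  (+1)
  8. substitute 'y' -> 't'  (+1)
Edit distance = 7
Max length = max(5, 8) = 8
Similarity = 1 - 7/8
= 0.1250


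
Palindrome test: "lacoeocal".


Word: "lacoeocal"
Reversed: "lacoeocal"
Forward == Backward? lacoeocal == lacoeocal
Palindrome = Yes


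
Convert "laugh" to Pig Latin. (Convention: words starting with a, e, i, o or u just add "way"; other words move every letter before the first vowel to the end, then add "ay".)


Word: "laugh"
Starts with consonant(s) → move to end, add 'ay'
Consonant cluster: "l"
Pig Latin = "aughlay"


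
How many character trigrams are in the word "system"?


Word: "system" (length 6)
Number of 3-grams = length - 3 + 1 = 6 - 3 + 1
= 4


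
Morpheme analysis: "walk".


Word: "walk"
Morphemes: walk
Each morpheme carries meaning
= 1 morpheme


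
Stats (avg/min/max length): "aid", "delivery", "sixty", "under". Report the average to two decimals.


Lengths: "aid"=3, "delivery"=8, "sixty"=5, "under"=5
Sum = 21, Count = 4
Average = 21/4 = 5.25
= avg=5.25, min=3, max=8


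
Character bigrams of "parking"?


Word: "parking" (length 7)
Number of bigrams = 7 - 2 + 1 = 6
  Position 0: "pa"
  Position 1: "ar"
  Position 2: "rk"
  Position 3: "ki"
  Position 4: "in"
  Position 5: "ng"
Bigrams = "pa", "ar", "rk", "ki", "in", "ng"


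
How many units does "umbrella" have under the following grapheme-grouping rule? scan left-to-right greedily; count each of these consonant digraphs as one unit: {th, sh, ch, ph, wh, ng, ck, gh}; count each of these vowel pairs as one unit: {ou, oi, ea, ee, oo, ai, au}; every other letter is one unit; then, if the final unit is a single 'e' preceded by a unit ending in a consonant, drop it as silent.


Word: "umbrella" (8 letters)
Left-to-right scan:
  (1) 'u' (letter)
  (2) 'm' (letter)
  (3) 'b' (letter)
  (4) 'r' (letter)
  (5) 'e' (letter)
  (6) 'l' (letter)
  (7) 'l' (letter)
  (8) 'a' (letter)
Units from scan: 8
Sound units = 8 units


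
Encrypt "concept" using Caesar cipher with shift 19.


Word: "concept"
Shift: 19
Each letter → (letter + shift) mod 26:
  'c' (2) + 19 = 21 → 'v'
  'o' (14) + 19 = 7 → 'h'
  'n' (13) + 19 = 6 → 'g'
  'c' (2) + 19 = 21 → 'v'
  'e' (4) + 19 = 23 → 'x'
  'p' (15) + 19 = 8 → 'i'
  't' (19) + 19 = 12 → 'm'
Result = "vhgvxim"


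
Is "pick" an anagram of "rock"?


Word 1: "rock" → sorted: ckor
Word 2: "pick" → sorted: cikp
Same letters? ckor != cikp
Anagram = No


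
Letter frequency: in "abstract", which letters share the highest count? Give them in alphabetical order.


Word: "abstract"
Letter counts:
  'a': 2
  'b': 1
  'c': 1
  'r': 1
  's': 1
  't': 2
Maximum count = 2
Most frequent = 'a', 't' (2 times each)


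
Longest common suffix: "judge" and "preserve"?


Word 1: "judge"
Word 2: "preserve"
Comparing from end:
  Pos -1: 'e' == 'e'
  Pos -2: 'g' != 'v' (stop)
LCS = "e" (length 1)


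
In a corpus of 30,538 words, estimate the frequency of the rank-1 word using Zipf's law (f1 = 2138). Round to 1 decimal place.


Zipf's law: f(r) = f(1) / r
f(1) = 2138
f(1) = 2138 / 1
= 2138.0 occurrences


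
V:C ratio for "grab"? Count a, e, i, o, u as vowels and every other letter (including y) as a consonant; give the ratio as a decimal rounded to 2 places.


Word: "grab"
Vowels (a,e,i,o,u): 1
Consonants: 3
Ratio = 1/3
= 0.33


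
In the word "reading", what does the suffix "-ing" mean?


Suffix: -ing
Example: reading = read + -ing
Meaning = present participle


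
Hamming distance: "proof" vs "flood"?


Comparing character by character (same length = 5):
  Pos 0: 'p' vs 'f' !=
  Pos 1: 'r' vs 'l' !=
  Pos 2: 'o' vs 'o' =
  Pos 3: 'o' vs 'o' =
  Pos 4: 'f' vs 'd' !=
Hamming distance = 3


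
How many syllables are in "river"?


Word: "river"
Syllable breakdown: riv · er
Counting: 2 parts
= 2 syllables


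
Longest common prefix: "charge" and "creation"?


Word 1: "charge"
Word 2: "creation"
Comparing from start:
  Pos 0: 'c' == 'c'
  Pos 1: 'h' != 'r' (stop)
LCP = "c" (length 1)


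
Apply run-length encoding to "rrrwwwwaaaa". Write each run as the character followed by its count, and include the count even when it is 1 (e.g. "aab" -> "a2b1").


String: "rrrwwwwaaaa"
Scanning for consecutive runs:
  'r' x 3
  'w' x 4
  'a' x 4
RLE = "r3w4a4"


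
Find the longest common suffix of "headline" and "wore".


Word 1: "headline"
Word 2: "wore"
Comparing from end:
  Pos -1: 'e' == 'e'
  Pos -2: 'n' != 'r' (stop)
LCS = "e" (length 1)


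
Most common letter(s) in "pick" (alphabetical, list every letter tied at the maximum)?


Word: "pick"
Letter counts:
  'c': 1
  'i': 1
  'k': 1
  'p': 1
Maximum count = 1
Most frequent = 'c', 'i', 'k', 'p' (1 time each)


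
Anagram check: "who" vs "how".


Word 1: "who" → sorted: how
Word 2: "how" → sorted: how
Same letters? how == how
Anagram = Yes


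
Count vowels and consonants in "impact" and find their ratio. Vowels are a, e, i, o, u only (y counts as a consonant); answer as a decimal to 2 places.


Word: "impact"
Vowels (a,e,i,o,u): 2
Consonants: 4
Ratio = 2/4
= 0.50


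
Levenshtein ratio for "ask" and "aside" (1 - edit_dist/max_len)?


Word 1: "ask" (length 3)
Word 2: "aside" (length 5)
One optimal edit sequence:
  1. keep 'a'
  2. keep 's'
  3. insert 'i'  (+1)
  4. insert 'd'  (+1)
  5. substitute 'k' -> 'e'  (+1)
Edit distance = 3
Max length = max(3, 5) = 5
Similarity = 1 - 3/5
= 0.4000


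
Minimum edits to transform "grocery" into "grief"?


Word 1: "grocery" (length 7)
Word 2: "grief" (length 5)
One optimal edit sequence (insert/delete/substitute each cost 1):
  1. keep 'g'
  2. keep 'r'
  3. delete 'o'  (+1)
  4. substitute 'c' -> 'i'  (+1)
  5. keep 'e'
  6. delete 'r'  (+1)
  7. substitute 'y' -> 'f'  (+1)
Total edit operations: 4
Edit distance = 4


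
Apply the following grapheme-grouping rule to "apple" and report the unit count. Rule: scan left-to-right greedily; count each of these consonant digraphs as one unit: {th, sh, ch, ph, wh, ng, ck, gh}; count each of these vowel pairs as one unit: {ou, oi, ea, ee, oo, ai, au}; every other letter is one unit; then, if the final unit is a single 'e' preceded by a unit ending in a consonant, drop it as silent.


Word: "apple" (5 letters)
Left-to-right scan:
  [1] 'a' (letter)
  [2] 'p' (letter)
  [3] 'p' (letter)
  [4] 'l' (letter)
  [5] 'e' (letter)
Units from scan: 5
Final unit is 'e' after a consonant -> drop as silent (-1)
Sound units = 4 units


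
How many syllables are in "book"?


Word: "book"
Syllable breakdown: book
Counting: 1 part
= 1 syllable


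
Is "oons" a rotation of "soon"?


Word: "soon", Candidate: "oons"
Method: check if candidate is substring of word+word
"soonsoon" contains "oons"? Yes
Is rotation = Yes


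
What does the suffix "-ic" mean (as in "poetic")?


Suffix: -ic
As in: poetic -> poet + -ic
Meaning = relating to


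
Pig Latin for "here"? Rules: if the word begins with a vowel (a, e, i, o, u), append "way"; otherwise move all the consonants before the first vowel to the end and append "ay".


Word: "here"
Starts with consonant(s) → move to end, add 'ay'
Consonant cluster: "h"
Pig Latin = "erehay"


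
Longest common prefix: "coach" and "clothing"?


Word 1: "coach"
Word 2: "clothing"
Comparing from start:
  Pos 0: 'c' == 'c'
  Pos 1: 'o' != 'l' (stop)
LCP = "c" (length 1)


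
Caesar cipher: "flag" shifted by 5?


Word: "flag"
Shift: 5
Each letter → (letter + shift) mod 26:
  'f' (5) + 5 = 10 → 'k'
  'l' (11) + 5 = 16 → 'q'
  'a' (0) + 5 = 5 → 'f'
  'g' (6) + 5 = 11 → 'l'
Result = "kqfl"


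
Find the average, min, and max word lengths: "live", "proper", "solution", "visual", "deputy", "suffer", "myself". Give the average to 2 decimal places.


Lengths: "live"=4, "proper"=6, "solution"=8, "visual"=6, "deputy"=6, "suffer"=6, "myself"=6
Sum = 42, Count = 7
Average = 42/7 = 6.00
= avg=6.00, min=4, max=8


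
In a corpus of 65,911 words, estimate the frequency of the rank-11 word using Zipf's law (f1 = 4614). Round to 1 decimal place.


Zipf's law: f(r) = f(1) / r
f(1) = 4614
f(11) = 4614 / 11
= 419.5 occurrences


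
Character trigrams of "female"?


Word: "female" (length 6)
Number of trigrams = 6 - 3 + 1 = 4
  Position 0: "fem"
  Position 1: "ema"
  Position 2: "mal"
  Position 3: "ale"
Trigrams = "fem", "ema", "mal", "ale"


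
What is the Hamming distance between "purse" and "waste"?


Comparing character by character (same length = 5):
  Pos 0: 'p' vs 'w' !=
  Pos 1: 'u' vs 'a' !=
  Pos 2: 'r' vs 's' !=
  Pos 3: 's' vs 't' !=
  Pos 4: 'e' vs 'e' =
Hamming distance = 4


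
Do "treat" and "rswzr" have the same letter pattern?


Pattern of "treat": [0, 1, 2, 3, 0]
Pattern of "rswzr": [0, 1, 2, 3, 0]
Patterns match
Same pattern = Yes


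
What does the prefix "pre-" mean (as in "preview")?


Prefix: pre-
As in: preview -> pre- + view
Meaning = before


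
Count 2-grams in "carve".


Word: "carve" (length 5)
Number of 2-grams = length - 2 + 1 = 5 - 2 + 1
= 4


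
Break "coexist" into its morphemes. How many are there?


Word: "coexist"
Morphemes: co- / exist
Each morpheme carries meaning
= 2 morphemes


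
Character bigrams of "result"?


Word: "result" (length 6)
Number of bigrams = 6 - 2 + 1 = 5
  Position 0: "re"
  Position 1: "es"
  Position 2: "su"
  Position 3: "ul"
  Position 4: "lt"
Bigrams = "re", "es", "su", "ul", "lt"


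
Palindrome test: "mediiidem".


Word: "mediiidem"
Reversed: "mediiidem"
Forward == Backward? mediiidem == mediiidem
Palindrome = Yes


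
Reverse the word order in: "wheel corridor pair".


Original: "wheel corridor pair"
Words (1..n): wheel | corridor | pair
Reversed (n..1): pair | corridor | wheel
Result = "pair corridor wheel"


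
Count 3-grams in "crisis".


Word: "crisis" (length 6)
Number of 3-grams = length - 3 + 1 = 6 - 3 + 1
= 4


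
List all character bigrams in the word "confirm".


Word: "confirm" (length 7)
Number of bigrams = 7 - 2 + 1 = 6
  Position 0: "co"
  Position 1: "on"
  Position 2: "nf"
  Position 3: "fi"
  Position 4: "ir"
  Position 5: "rm"
Bigrams = "co", "on", "nf", "fi", "ir", "rm"


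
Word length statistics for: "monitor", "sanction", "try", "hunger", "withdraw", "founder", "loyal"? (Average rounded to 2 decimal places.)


Lengths: "monitor"=7, "sanction"=8, "try"=3, "hunger"=6, "withdraw"=8, "founder"=7, "loyal"=5
Sum = 44, Count = 7
Average = 44/7 = 6.29
= avg=6.29, min=3, max=8


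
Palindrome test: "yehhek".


Word: "yehhek"
Reversed: "kehhey"
Forward == Backward? yehhek != kehhey
Palindrome = No


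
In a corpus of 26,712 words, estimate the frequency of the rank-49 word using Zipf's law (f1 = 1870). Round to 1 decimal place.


Zipf's law: f(r) = f(1) / r
f(1) = 1870
f(49) = 1870 / 49
= 38.2 occurrences


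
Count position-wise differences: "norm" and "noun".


Comparing character by character (same length = 4):
  Pos 0: 'n' vs 'n' =
  Pos 1: 'o' vs 'o' =
  Pos 2: 'r' vs 'u' !=
  Pos 3: 'm' vs 'n' !=
Hamming distance = 2


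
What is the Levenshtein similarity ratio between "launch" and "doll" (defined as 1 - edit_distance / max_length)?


Word 1: "launch" (length 6)
Word 2: "doll" (length 4)
One optimal edit sequence:
  1. delete 'l'  (+1)
  2. delete 'a'  (+1)
  3. substitute 'u' -> 'd'  (+1)
  4. substitute 'n' -> 'o'  (+1)
  5. substitute 'c' -> 'l'  (+1)
  6. substitute 'h' -> 'l'  (+1)
Edit distance = 6
Max length = max(6, 4) = 6
Similarity = 1 - 6/6
= 0.0000


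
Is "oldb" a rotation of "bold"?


Word: "bold", Candidate: "oldb"
Method: check if candidate is substring of word+word
"boldbold" contains "oldb"? Yes
Is rotation = Yes


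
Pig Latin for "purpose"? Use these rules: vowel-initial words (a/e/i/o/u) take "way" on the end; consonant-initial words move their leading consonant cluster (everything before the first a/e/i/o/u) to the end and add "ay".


Word: "purpose"
Starts with consonant(s) → move to end, add 'ay'
Consonant cluster: "p"
Pig Latin = "urposepay"
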